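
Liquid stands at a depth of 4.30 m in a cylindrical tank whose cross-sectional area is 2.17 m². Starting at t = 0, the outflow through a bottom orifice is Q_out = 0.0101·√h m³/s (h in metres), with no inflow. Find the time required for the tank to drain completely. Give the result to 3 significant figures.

A dh/dt = −Q_out = −0.0101 √h.
∫ h^(−1/2) dh = −(0.0101/A) ∫ dt, giving 2√h = 2√h₀ − (0.0101/A) t.
Set h = 0: 2√h₀ = (0.0101/A) t_empty ⇒ t_empty = 2A√h₀/0.0101.
t_empty = 2·2.17·√4.30/0.0101 = 4.3400·2.0736/0.0101 = 891.05 s.

891 s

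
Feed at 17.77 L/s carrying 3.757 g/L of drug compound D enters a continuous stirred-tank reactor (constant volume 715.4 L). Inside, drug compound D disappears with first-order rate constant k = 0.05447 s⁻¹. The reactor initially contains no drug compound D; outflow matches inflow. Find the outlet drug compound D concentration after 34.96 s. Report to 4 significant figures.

Species balance: V dC/dt = Q C_in − Q C − k V C.
dC/dt = (Q/V) C_in − (Q/V + k) C; effective rate a = Q/V + k = 0.0248393 + 0.05447 = 0.0793093 s⁻¹.
C_ss = Q C_in/(Q + kV) = 1.17667 g/L; C(t) = C_ss + (C₀ − C_ss) e^(−a t).
C(34.96) = 1.17667 + (-1.17667)·e^(−0.0793093·34.96) = 1.17667 + (-1.17667)·0.0624961 = 1.10314 g/L.

1.103 g/L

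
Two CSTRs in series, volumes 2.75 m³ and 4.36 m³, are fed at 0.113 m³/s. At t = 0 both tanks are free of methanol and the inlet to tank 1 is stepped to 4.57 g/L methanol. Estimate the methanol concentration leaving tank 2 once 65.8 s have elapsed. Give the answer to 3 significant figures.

Each tank obeys Vᵢ dCᵢ/dt = Q(Cᵢ₋₁ − Cᵢ), so τᵢ = Vᵢ/Q.
τ₁ = 2.75/0.113 = 24.336 s; τ₂ = 4.36/0.113 = 38.584 s.
Tank 1: C₁ = C_in(1 − e^(−t/τ₁)). Tank 2 (τ₁ ≠ τ₂): C₂ = C_in[1 − (τ₁ e^(−t/τ₁) − τ₂ e^(−t/τ₂))/(τ₁ − τ₂)].
At t = 65.8: e^(−t/τ₁) = 0.066952, e^(−t/τ₂) = 0.18171.
C₂ = 4.57·[1 − (24.336·0.066952 − 38.584·0.18171)/(-14.248)] = 4.57·0.62229 = 2.8438 g/L.

2.84 g/L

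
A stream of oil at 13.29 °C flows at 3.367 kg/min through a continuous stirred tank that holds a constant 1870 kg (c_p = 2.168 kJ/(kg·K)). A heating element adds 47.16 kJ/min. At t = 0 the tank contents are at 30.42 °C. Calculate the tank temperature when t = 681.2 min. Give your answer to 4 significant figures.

22.88 °C

M c_p dT/dt = ṁ c_p (T_in − T) + Q̇.
Rearrange: dT/dt = (T_ss − T)/τ with τ = M/ṁ = 555.391 min and T_ss = T_in + Q̇/(ṁ c_p) = 19.7506 °C.
Solution: T(t) = T_ss + (T₀ − T_ss) e^(−t/τ).
T(681.2) = 19.7506 + (10.6694)·e^(−681.2/555.391) = 19.7506 + (10.6694)·0.293310 = 22.8800 °C.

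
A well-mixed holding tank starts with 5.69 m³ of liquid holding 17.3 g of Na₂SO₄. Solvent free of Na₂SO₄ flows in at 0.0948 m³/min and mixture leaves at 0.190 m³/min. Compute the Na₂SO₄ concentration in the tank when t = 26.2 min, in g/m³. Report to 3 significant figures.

Total volume: dV/dt = Q_in − Q_out = -0.095200 m³/min, so V(t) = 5.69 − 0.095200 t and V(26.2) = 3.1958 m³.
Species balance (pure solvent in): dm/dt = −Q_out · m/V(t).
Separate: dm/m = −Q_out dt/V(t) ⇒ ln(m/m₀) = −(Q_out/(Q_in−Q_out)) ln(V/V₀).
m = m₀ (V₀/V)^(Q_out/(Q_in−Q_out)) = 17.3 × (5.69/3.1958)^(-1.9958) = 5.4704 g.
C = m/V = 5.4704/3.1958 = 1.7118 g/m³.

1.71 g/m³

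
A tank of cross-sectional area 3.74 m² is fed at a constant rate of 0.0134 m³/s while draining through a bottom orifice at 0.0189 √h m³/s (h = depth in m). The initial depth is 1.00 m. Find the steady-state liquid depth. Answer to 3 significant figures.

Level balance: A dh/dt = 0.0134 − 0.0189 √h. Setting dh/dt = 0:
Q_in = 0.0189 √h_ss ⇒ √h_ss = 0.0134/0.0189 = 0.70899.
h_ss = 0.70899² = 0.50267 m. (Since h₀ = 1.00 m > h_ss, the level will fall toward this value.)

0.503 m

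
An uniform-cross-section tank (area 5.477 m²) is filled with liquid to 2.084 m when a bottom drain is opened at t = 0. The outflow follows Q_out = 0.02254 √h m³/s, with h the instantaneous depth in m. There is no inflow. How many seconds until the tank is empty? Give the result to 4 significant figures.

With no inflow, A dh/dt = −0.02254 √h.
∫ h^(−1/2) dh = −(0.02254/A) ∫ dt, giving 2√h = 2√h₀ − (0.02254/A) t.
Set h = 0: 2√h₀ = (0.02254/A) t_empty ⇒ t_empty = 2A√h₀/0.02254.
t_empty = 2·5.477·√2.084/0.02254 = 10.9540·1.44361/0.02254 = 701.565 s.

701.6 s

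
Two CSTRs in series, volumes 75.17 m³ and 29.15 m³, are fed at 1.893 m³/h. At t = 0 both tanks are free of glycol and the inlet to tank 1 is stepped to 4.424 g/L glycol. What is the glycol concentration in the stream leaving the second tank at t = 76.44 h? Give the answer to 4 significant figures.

3.389 g/L

Time constants: τᵢ = Vᵢ/Q for each well-mixed tank.
τ₁ = 75.17/1.893 = 39.7095 h; τ₂ = 29.15/1.893 = 15.3988 h.
Solving the cascade with C₁(0)=C₂(0)=0 gives C₂(t) = C_in[1 − (τ₁ e^(−t/τ₁) − τ₂ e^(−t/τ₂))/(τ₁ − τ₂)].
At t = 76.44: e^(−t/τ₁) = 0.145878, e^(−t/τ₂) = 0.00698486.
C₂ = 4.424·[1 − (39.7095·0.145878 − 15.3988·0.00698486)/(24.3106)] = 4.424·0.766144 = 3.38942 g/L.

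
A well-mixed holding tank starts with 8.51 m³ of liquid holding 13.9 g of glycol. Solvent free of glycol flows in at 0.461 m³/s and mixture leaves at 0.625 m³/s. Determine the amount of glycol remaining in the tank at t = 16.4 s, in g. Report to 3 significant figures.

Let m(t) be the amount of glycol. Volume: V(t) = V₀ + (Q_in − Q_out) t = 8.51 − 0.16400 t; V(16.4) = 5.8204 m³.
Species balance (pure solvent in): dm/dt = −Q_out · m/V(t).
Separate: dm/m = −Q_out dt/V(t) ⇒ ln(m/m₀) = −(Q_out/(Q_in−Q_out)) ln(V/V₀).
m = m₀ (V₀/V)^(Q_out/(Q_in−Q_out)) = 13.9 × (8.51/5.8204)^(-3.8110) = 3.2681 g.

3.27 g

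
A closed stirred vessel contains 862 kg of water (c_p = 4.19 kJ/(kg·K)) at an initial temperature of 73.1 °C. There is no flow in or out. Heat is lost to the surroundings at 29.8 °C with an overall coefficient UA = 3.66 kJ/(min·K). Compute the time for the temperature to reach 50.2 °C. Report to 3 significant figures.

743 min

Lumped-capacitance energy balance: M c_p dT/dt = UA(T_amb − T).
τ = M c_p/UA = 986.83 min; T_ss = T_amb = 29.800 °C.
T(t) = T_ss + (T₀ − T_ss)e^(−t/τ); set T = 50.2:
t = −τ ln[(T − T_ss)/(T₀ − T_ss)] = −986.83 · ln(0.47113) = 742.70 min.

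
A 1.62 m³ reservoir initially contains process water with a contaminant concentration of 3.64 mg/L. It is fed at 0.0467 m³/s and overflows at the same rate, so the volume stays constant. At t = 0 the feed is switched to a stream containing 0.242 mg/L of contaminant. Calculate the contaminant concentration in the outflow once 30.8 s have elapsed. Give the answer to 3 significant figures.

Species balance on the tank: V dC/dt = Q(C_in − C).
Rewrite as dC/dt + C/τ = C_in/τ, τ = V/Q = 34.690 s.
Solution: C(t) = C_in + (C₀ − C_in) e^(−t/τ).
C(30.8) = 0.242 + (3.64 − 0.242)·e^(−30.8/34.690) = 0.242 + (3.3980)·0.41153 = 1.6404 mg/L.

1.64 mg/L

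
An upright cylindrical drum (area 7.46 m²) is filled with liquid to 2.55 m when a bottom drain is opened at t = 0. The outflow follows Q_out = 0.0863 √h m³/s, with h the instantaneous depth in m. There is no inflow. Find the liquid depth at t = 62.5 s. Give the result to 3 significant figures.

1.53 m

With no inflow, A dh/dt = −0.0863 √h.
∫ h^(−1/2) dh = −(0.0863/A) ∫ dt, giving 2√h = 2√h₀ − (0.0863/A) t.
√h = √2.55 − 0.0863·62.5/(2·7.46) = 1.5969 − 0.36151 = 1.2354.
h = 1.2354² = 1.5261 m.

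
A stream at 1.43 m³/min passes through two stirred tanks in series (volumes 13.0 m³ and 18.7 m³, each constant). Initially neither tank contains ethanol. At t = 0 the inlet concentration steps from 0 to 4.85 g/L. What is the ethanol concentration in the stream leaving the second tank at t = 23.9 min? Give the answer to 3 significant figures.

Species balance on tank i: dCᵢ/dt = (Cᵢ₋₁ − Cᵢ)/τᵢ with τᵢ = Vᵢ/Q.
τ₁ = 13.0/1.43 = 9.0909 min; τ₂ = 18.7/1.43 = 13.077 min.
Solving the cascade with C₁(0)=C₂(0)=0 gives C₂(t) = C_in[1 − (τ₁ e^(−t/τ₁) − τ₂ e^(−t/τ₂))/(τ₁ − τ₂)].
At t = 23.9: e^(−t/τ₁) = 0.072151, e^(−t/τ₂) = 0.16079.
C₂ = 4.85·[1 − (9.0909·0.072151 − 13.077·0.16079)/(-3.9860)] = 4.85·0.63705 = 3.0897 g/L.

3.09 g/L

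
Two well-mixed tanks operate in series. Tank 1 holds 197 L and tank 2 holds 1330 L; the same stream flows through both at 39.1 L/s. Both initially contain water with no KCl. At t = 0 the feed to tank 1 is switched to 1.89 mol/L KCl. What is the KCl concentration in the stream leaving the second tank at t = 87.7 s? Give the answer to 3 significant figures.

Each tank obeys Vᵢ dCᵢ/dt = Q(Cᵢ₋₁ − Cᵢ), so τᵢ = Vᵢ/Q.
τ₁ = 197/39.1 = 5.0384 s; τ₂ = 1330/39.1 = 34.015 s.
Solving the cascade with C₁(0)=C₂(0)=0 gives C₂(t) = C_in[1 − (τ₁ e^(−t/τ₁) − τ₂ e^(−t/τ₂))/(τ₁ − τ₂)].
At t = 87.7: e^(−t/τ₁) = 2.7573e-08, e^(−t/τ₂) = 0.075907.
C₂ = 1.89·[1 − (5.0384·2.7573e-08 − 34.015·0.075907)/(-28.977)] = 1.89·0.91089 = 1.7216 mol/L.

1.72 mol/L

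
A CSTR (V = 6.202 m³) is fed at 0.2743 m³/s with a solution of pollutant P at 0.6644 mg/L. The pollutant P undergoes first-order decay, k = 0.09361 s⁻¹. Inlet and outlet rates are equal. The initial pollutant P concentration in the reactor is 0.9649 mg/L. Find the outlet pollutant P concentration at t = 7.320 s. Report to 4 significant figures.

0.4873 mg/L

Species balance: V dC/dt = Q C_in − Q C − k V C.
dC/dt = (Q/V) C_in − (Q/V + k) C; effective rate a = Q/V + k = 0.0442277 + 0.09361 = 0.137838 s⁻¹.
C_ss = Q C_in/(Q + kV) = 0.213185 mg/L; C(t) = C_ss + (C₀ − C_ss) e^(−a t).
C(7.320) = 0.213185 + (0.751715)·e^(−0.137838·7.320) = 0.213185 + (0.751715)·0.364594 = 0.487255 mg/L.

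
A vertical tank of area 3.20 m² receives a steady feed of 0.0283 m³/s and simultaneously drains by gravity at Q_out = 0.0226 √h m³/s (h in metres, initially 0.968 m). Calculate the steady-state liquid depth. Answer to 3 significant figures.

A dh/dt = Q_in − 0.0226 √h. Steady state requires inflow = outflow:
Q_in = 0.0226 √h_ss ⇒ √h_ss = 0.0283/0.0226 = 1.2522.
h_ss = 1.2522² = 1.5680 m. (Since h₀ = 0.968 m < h_ss, the level will rise toward this value.)

1.57 m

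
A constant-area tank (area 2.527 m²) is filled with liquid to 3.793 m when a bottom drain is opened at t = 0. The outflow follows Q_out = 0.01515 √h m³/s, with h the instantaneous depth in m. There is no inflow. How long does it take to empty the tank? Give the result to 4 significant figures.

With no inflow, A dh/dt = −0.01515 √h.
∫ h^(−1/2) dh = −(0.01515/A) ∫ dt, giving 2√h = 2√h₀ − (0.01515/A) t.
Set h = 0: 2√h₀ = (0.01515/A) t_empty ⇒ t_empty = 2A√h₀/0.01515.
t_empty = 2·2.527·√3.793/0.01515 = 5.05400·1.94756/0.01515 = 649.702 s.

649.7 s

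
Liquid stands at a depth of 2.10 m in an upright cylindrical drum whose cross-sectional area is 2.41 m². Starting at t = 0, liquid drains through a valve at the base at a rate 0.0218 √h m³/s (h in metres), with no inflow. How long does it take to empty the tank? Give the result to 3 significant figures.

320 s

Mass balance (ρ constant): A dh/dt = −0.0218 √h.
This is separable: 2 d(√h)/dt = −0.0218/A, so √h = √h₀ − (0.0218/(2A)) t.
Tank is empty when √h = 0: t_empty = 2A√h₀/0.0218.
t_empty = 2·2.41·√2.10/0.0218 = 4.8200·1.4491/0.0218 = 320.41 s.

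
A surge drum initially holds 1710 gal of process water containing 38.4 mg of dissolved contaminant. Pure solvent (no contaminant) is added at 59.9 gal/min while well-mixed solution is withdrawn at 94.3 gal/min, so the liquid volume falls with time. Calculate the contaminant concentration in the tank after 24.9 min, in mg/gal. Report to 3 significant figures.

Total volume: dV/dt = Q_in − Q_out = -34.400 gal/min, so V(t) = 1710 − 34.400 t and V(24.9) = 853.44 gal.
Species balance (pure solvent in): dm/dt = −Q_out · m/V(t).
dm/m = −Q_out dt/(V₀ − 34.400 t); integrating gives ln(m/m₀) = −(Q_out/(Q_in−Q_out)) ln(V/V₀).
m = m₀ (V₀/V)^(Q_out/(Q_in−Q_out)) = 38.4 × (1710/853.44)^(-2.7413) = 5.7141 mg.
C = m/V = 5.7141/853.44 = 0.0066954 mg/gal.

0.00670 mg/gal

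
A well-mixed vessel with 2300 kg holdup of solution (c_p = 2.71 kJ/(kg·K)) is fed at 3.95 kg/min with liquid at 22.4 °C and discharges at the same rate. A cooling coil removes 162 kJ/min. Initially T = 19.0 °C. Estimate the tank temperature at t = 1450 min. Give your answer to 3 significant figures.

M c_p dT/dt = ṁ c_p (T_in − T) − Q̇.
Rearrange: dT/dt = (T_ss − T)/τ with τ = M/ṁ = 582.28 min and T_ss = T_in − Q̇/(ṁ c_p) = 7.2662 °C.
This is linear first-order; T(t) = T_ss + (T₀ − T_ss) e^(−t/τ).
T(1450) = 7.2662 + (11.734)·e^(−1450/582.28) = 7.2662 + (11.734)·0.082892 = 8.2388 °C.

8.24 °C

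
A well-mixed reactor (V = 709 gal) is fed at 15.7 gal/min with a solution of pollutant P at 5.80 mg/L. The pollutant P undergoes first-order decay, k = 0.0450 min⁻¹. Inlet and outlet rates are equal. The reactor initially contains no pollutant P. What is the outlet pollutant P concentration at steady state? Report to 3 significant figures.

1.91 mg/L

Accumulation = in − out − consumed: V dC/dt = Q C_in − Q C − k V C.
At steady state: 0 = Q C_in − (Q + kV) C_ss, so C_ss = Q C_in/(Q + kV).
C_ss = 15.7·5.80/(15.7 + 0.0450·709) = 91.060/47.605 = 1.9128 mg/L.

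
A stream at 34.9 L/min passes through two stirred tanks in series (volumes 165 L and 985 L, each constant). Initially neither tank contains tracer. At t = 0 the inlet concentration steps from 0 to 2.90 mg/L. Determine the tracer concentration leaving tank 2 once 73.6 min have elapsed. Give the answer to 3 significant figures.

2.64 mg/L

Time constants: τᵢ = Vᵢ/Q for each well-mixed tank.
τ₁ = 165/34.9 = 4.7278 min; τ₂ = 985/34.9 = 28.223 min.
Tank 1: C₁ = C_in(1 − e^(−t/τ₁)). Tank 2 (τ₁ ≠ τ₂): C₂ = C_in[1 − (τ₁ e^(−t/τ₁) − τ₂ e^(−t/τ₂))/(τ₁ − τ₂)].
At t = 73.6: e^(−t/τ₁) = 1.7343e-07, e^(−t/τ₂) = 0.073700.
C₂ = 2.90·[1 − (4.7278·1.7343e-07 − 28.223·0.073700)/(-23.496)] = 2.90·0.91147 = 2.6433 mg/L.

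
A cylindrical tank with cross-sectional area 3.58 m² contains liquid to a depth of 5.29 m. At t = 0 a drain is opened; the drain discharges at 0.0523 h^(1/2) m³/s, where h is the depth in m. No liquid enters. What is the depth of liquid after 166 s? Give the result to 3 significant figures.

1.18 m

Unsteady balance on liquid volume: A dh/dt = −0.0523 √h.
This is separable: 2 d(√h)/dt = −0.0523/A, so √h = √h₀ − (0.0523/(2A)) t.
√h = √5.29 − 0.0523·166/(2·3.58) = 2.3000 − 1.2125 = 1.0875.
h = 1.0875² = 1.1826 m.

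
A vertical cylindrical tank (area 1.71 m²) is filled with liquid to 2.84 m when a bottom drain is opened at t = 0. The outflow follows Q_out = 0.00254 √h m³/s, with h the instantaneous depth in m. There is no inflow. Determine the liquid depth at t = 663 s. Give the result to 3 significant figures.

With no inflow, A dh/dt = −0.00254 √h.
This is separable: 2 d(√h)/dt = −0.00254/A, so √h = √h₀ − (0.00254/(2A)) t.
√h = √2.84 − 0.00254·663/(2·1.71) = 1.6852 − 0.49240 = 1.1928.
h = 1.1928² = 1.4228 m.

1.42 m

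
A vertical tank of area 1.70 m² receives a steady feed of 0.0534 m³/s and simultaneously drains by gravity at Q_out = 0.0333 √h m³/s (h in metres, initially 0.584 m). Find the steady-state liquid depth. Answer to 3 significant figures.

Mass balance (ρ constant): A dh/dt = Q_in − 0.0333 √h. At steady state dh/dt = 0:
Q_in = 0.0333 √h_ss ⇒ √h_ss = 0.0534/0.0333 = 1.6036.
h_ss = 1.6036² = 2.5715 m. (Since h₀ = 0.584 m < h_ss, the level will rise toward this value.)

2.57 m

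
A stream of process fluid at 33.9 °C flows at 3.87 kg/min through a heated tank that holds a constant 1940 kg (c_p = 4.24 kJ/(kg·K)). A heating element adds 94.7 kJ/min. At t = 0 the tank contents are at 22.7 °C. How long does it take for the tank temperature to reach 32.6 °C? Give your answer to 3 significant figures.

439 min

M c_p dT/dt = ṁ c_p (T_in − T) + Q̇.
τ = M/ṁ = 501.29 min; T_ss = T_in + Q̇/(ṁ c_p) = 39.671 °C.
T(t) = T_ss + (T₀ − T_ss) e^(−t/τ). Set T = 32.6:
e^(−t/τ) = (32.6 − 39.671)/(22.7 − 39.671) = 0.41666
t = −501.29 · ln(0.41666) = 438.87 min.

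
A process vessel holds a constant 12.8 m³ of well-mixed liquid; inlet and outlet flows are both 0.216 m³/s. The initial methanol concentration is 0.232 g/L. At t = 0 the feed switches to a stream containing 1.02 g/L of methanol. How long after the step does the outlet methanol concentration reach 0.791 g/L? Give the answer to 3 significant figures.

Species balance: V dC/dt = Q(C_in − C) ⇒ τ = V/Q = 59.259 s.
C(t) = C_in + (C₀ − C_in) e^(−t/τ). Set C = 0.791 and solve for t:
e^(−t/τ) = (C − C_in)/(C₀ − C_in) = (0.791 − 1.02)/(0.232 − 1.02) = 0.29061
t = −τ ln(…) = 59.259 × 1.2358 = 73.231 s.

73.2 s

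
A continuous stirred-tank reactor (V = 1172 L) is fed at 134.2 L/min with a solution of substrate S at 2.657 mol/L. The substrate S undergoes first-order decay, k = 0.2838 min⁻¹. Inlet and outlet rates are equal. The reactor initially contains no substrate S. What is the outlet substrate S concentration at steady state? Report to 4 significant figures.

V dC/dt = Q(C_in − C) − k V C.
Steady state (dC/dt = 0): C_ss = Q C_in/(Q + kV) = C_in/(1 + kV/Q).
C_ss = 134.2·2.657/(134.2 + 0.2838·1172) = 356.569/466.814 = 0.763837 mol/L.

0.7638 mol/L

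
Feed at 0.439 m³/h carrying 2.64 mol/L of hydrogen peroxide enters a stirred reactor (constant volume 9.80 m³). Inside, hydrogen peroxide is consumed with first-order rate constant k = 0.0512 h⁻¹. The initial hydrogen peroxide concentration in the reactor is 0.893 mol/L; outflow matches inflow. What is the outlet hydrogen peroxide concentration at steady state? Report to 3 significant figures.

1.23 mol/L

V dC/dt = Q(C_in − C) − k V C.
Steady state (dC/dt = 0): C_ss = Q C_in/(Q + kV) = C_in/(1 + kV/Q).
C_ss = 0.439·2.64/(0.439 + 0.0512·9.80) = 1.1590/0.94076 = 1.2319 mol/L.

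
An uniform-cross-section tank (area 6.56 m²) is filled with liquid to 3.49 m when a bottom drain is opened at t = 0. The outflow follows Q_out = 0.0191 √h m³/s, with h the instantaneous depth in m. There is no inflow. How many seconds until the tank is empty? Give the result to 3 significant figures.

With no inflow, A dh/dt = −0.0191 √h.
∫ h^(−1/2) dh = −(0.0191/A) ∫ dt, giving 2√h = 2√h₀ − (0.0191/A) t.
Set h = 0: 2√h₀ = (0.0191/A) t_empty ⇒ t_empty = 2A√h₀/0.0191.
t_empty = 2·6.56·√3.49/0.0191 = 13.120·1.8682/0.0191 = 1283.3 s.

1280 s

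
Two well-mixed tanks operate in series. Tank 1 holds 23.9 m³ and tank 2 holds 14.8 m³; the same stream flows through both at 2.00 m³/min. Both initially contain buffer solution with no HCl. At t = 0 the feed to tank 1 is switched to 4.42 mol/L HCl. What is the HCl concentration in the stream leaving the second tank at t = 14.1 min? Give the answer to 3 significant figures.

1.92 mol/L

Species balance on tank i: dCᵢ/dt = (Cᵢ₋₁ − Cᵢ)/τᵢ with τᵢ = Vᵢ/Q.
τ₁ = 23.9/2.00 = 11.950 min; τ₂ = 14.8/2.00 = 7.4000 min.
Solving the cascade with C₁(0)=C₂(0)=0 gives C₂(t) = C_in[1 − (τ₁ e^(−t/τ₁) − τ₂ e^(−t/τ₂))/(τ₁ − τ₂)].
At t = 14.1: e^(−t/τ₁) = 0.30730, e^(−t/τ₂) = 0.14876.
C₂ = 4.42·[1 − (11.950·0.30730 − 7.4000·0.14876)/(4.5500)] = 4.42·0.43485 = 1.9220 mol/L.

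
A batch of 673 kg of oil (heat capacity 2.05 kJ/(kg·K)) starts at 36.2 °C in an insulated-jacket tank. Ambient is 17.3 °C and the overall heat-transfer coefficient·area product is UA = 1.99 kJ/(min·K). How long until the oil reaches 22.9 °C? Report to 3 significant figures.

Unsteady energy balance on the tank contents: M c_p dT/dt = −UA(T − T_amb).
τ = M c_p/UA = 693.29 min; T_ss = T_amb = 17.300 °C.
T(t) = T_ss + (T₀ − T_ss)e^(−t/τ); set T = 22.9:
t = −τ ln[(T − T_ss)/(T₀ − T_ss)] = −693.29 · ln(0.29630) = 843.32 min.

843 min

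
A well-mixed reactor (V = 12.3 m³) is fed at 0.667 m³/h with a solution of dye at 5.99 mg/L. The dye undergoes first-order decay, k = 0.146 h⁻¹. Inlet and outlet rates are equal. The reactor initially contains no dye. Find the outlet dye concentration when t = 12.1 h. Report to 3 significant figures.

1.48 mg/L

V dC/dt = Q(C_in − C) − k V C.
This is linear with rate a = Q/V + k = 0.20023 h⁻¹.
C_ss = Q C_in/(Q + kV) = 1.6223 mg/L; C(t) = C_ss + (C₀ − C_ss) e^(−a t).
C(12.1) = 1.6223 + (-1.6223)·e^(−0.20023·12.1) = 1.6223 + (-1.6223)·0.088677 = 1.4784 mg/L.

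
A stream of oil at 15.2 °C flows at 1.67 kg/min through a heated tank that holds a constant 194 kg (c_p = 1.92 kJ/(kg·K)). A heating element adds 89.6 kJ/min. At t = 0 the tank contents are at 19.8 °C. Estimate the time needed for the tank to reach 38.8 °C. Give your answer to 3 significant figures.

195 min

M c_p dT/dt = ṁ c_p (T_in − T) + Q̇.
τ = M/ṁ = 116.17 min; T_ss = T_in + Q̇/(ṁ c_p) = 43.144 °C.
T(t) = T_ss + (T₀ − T_ss) e^(−t/τ). Set T = 38.8:
e^(−t/τ) = (38.8 − 43.144)/(19.8 − 43.144) = 0.18609
t = −116.17 · ln(0.18609) = 195.34 min.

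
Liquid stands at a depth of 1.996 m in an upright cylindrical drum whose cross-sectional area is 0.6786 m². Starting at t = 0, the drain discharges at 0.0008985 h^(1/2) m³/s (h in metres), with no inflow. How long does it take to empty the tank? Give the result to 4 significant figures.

2134 s

A dh/dt = −Q_out = −0.0008985 √h.
This is separable: 2 d(√h)/dt = −0.0008985/A, so √h = √h₀ − (0.0008985/(2A)) t.
Tank is empty when √h = 0: t_empty = 2A√h₀/0.0008985.
t_empty = 2·0.6786·√1.996/0.0008985 = 1.35720·1.41280/0.0008985 = 2134.06 s.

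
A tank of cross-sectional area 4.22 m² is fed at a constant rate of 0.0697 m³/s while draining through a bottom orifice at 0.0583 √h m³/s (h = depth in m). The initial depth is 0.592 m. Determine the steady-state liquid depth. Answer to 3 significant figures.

Level balance: A dh/dt = 0.0697 − 0.0583 √h. Setting dh/dt = 0:
Q_in = 0.0583 √h_ss ⇒ √h_ss = 0.0697/0.0583 = 1.1955.
h_ss = 1.1955² = 1.4293 m. (Since h₀ = 0.592 m < h_ss, the level will rise toward this value.)

1.43 m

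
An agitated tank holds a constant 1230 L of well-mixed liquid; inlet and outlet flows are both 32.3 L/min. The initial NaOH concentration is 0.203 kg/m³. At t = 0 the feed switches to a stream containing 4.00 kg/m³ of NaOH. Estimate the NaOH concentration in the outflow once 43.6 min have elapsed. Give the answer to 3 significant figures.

Species balance on the tank: V dC/dt = Q(C_in − C).
Rewrite as dC/dt + C/τ = C_in/τ, τ = V/Q = 38.080 min.
Solution: C(t) = C_in + (C₀ − C_in) e^(−t/τ).
C(43.6) = 4.00 + (0.203 − 4.00)·e^(−43.6/38.080) = 4.00 + (-3.7970)·0.31824 = 2.7916 kg/m³.

2.79 kg/m³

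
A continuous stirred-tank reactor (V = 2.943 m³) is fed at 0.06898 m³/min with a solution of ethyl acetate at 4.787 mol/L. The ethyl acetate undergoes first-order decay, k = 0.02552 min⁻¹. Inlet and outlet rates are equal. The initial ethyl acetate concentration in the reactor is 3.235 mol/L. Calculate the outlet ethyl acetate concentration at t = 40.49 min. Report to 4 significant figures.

Species balance: V dC/dt = Q C_in − Q C − k V C.
dC/dt = (Q/V) C_in − (Q/V + k) C; effective rate a = Q/V + k = 0.0234387 + 0.02552 = 0.0489587 min⁻¹.
C_ss = Q C_in/(Q + kV) = 2.29175 mol/L; C(t) = C_ss + (C₀ − C_ss) e^(−a t).
C(40.49) = 2.29175 + (0.943253)·e^(−0.0489587·40.49) = 2.29175 + (0.943253)·0.137747 = 2.42168 mol/L.

2.422 mol/L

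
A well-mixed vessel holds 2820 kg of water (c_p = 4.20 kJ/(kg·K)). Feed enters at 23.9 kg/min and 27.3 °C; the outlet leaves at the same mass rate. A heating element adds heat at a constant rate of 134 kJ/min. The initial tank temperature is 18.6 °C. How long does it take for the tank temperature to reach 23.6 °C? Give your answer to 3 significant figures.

Heat balance on the well-mixed liquid: M c_p dT/dt = ṁ c_p (T_in − T) + 134.
τ = M/ṁ = 117.99 min; T_ss = T_in + Q̇/(ṁ c_p) = 28.635 °C.
T(t) = T_ss + (T₀ − T_ss) e^(−t/τ). Set T = 23.6:
e^(−t/τ) = (23.6 − 28.635)/(18.6 − 28.635) = 0.50174
t = −117.99 · ln(0.50174) = 81.376 min.

81.4 min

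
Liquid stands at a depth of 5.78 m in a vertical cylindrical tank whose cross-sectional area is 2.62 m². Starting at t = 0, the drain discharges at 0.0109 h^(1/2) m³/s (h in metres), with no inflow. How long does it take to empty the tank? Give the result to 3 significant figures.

Accumulation of liquid (constant cross-section A): A dh/dt = −0.0109 √h.
∫ h^(−1/2) dh = −(0.0109/A) ∫ dt, giving 2√h = 2√h₀ − (0.0109/A) t.
Set h = 0: 2√h₀ = (0.0109/A) t_empty ⇒ t_empty = 2A√h₀/0.0109.
t_empty = 2·2.62·√5.78/0.0109 = 5.2400·2.4042/0.0109 = 1155.8 s.

1160 s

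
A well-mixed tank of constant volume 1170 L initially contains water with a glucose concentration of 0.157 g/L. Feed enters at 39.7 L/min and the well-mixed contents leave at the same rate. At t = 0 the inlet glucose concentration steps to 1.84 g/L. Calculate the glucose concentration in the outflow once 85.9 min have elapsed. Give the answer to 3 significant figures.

1.75 g/L

Unsteady species balance (constant V, well mixed): V dC/dt = Q(C_in − C).
Rewrite as dC/dt + C/τ = C_in/τ, τ = V/Q = 29.471 min.
C approaches C_in exponentially: C(t) = C_in + (C₀ − C_in) e^(−t/τ).
C(85.9) = 1.84 + (0.157 − 1.84)·e^(−85.9/29.471) = 1.84 + (-1.6830)·0.054219 = 1.7487 g/L.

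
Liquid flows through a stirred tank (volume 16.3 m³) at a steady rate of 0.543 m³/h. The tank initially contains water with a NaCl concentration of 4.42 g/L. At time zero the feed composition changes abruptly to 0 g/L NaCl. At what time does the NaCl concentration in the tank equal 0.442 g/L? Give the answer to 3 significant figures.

69.1 h

Species balance: V dC/dt = Q(C_in − C) ⇒ τ = V/Q = 30.018 h.
C(t) = C_in + (C₀ − C_in) e^(−t/τ). Set C = 0.442 and solve for t:
e^(−t/τ) = (C − C_in)/(C₀ − C_in) = (0.442 − 0)/(4.42 − 0) = 0.10000
t = −τ ln(…) = 30.018 × 2.3026 = 69.120 h.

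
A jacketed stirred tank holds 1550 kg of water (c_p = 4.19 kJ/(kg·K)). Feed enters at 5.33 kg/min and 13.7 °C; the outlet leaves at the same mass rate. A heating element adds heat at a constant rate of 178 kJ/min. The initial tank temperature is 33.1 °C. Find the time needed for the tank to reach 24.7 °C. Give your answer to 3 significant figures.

M c_p dT/dt = ṁ c_p (T_in − T) + Q̇.
τ = M/ṁ = 290.81 min; T_ss = T_in + Q̇/(ṁ c_p) = 21.670 °C.
T(t) = T_ss + (T₀ − T_ss) e^(−t/τ). Set T = 24.7:
e^(−t/τ) = (24.7 − 21.670)/(33.1 − 21.670) = 0.26507
t = −290.81 · ln(0.26507) = 386.12 min.

386 min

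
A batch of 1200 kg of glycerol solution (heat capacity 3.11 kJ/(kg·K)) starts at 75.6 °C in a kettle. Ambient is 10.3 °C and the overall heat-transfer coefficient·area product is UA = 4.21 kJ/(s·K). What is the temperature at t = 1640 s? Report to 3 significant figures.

M c_p dT/dt = −UA(T − T_amb).
dT/dt = (T_ss − T)/τ with T_ss = T_amb = 10.300 °C, τ = M c_p/UA = 1200·3.11/4.21 = 886.46 s.
Integrating: T(t) = T_ss + (T₀ − T_ss) e^(−t/τ).
T(1640) = 10.300 + (65.300)·0.15723 = 20.567 °C.

20.6 °C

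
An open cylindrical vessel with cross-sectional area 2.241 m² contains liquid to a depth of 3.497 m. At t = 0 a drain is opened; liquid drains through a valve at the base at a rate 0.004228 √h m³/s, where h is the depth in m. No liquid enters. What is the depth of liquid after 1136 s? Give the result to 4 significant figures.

0.6375 m

Mass balance (ρ constant): A dh/dt = −0.004228 √h.
Separate and integrate: 2(√h − √h₀) = −(0.004228/A) t.
√h = √3.497 − 0.004228·1136/(2·2.241) = 1.87003 − 1.07162 = 0.798405.
h = 0.798405² = 0.637451 m.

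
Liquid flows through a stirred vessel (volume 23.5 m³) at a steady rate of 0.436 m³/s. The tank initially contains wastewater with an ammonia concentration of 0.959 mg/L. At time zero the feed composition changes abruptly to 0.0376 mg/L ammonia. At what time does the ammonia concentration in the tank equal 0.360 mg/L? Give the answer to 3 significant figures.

Species balance: V dC/dt = Q(C_in − C) ⇒ τ = V/Q = 53.899 s.
C(t) = C_in + (C₀ − C_in) e^(−t/τ). Set C = 0.360 and solve for t:
e^(−t/τ) = (C − C_in)/(C₀ − C_in) = (0.360 − 0.0376)/(0.959 − 0.0376) = 0.34990
t = −τ ln(…) = 53.899 × 1.0501 = 56.599 s.

56.6 s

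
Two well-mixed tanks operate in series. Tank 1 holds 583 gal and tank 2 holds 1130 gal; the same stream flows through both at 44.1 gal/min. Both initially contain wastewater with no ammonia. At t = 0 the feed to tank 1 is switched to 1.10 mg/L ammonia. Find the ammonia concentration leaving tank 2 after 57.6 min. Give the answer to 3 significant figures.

0.875 mg/L

Each tank obeys Vᵢ dCᵢ/dt = Q(Cᵢ₋₁ − Cᵢ), so τᵢ = Vᵢ/Q.
τ₁ = 583/44.1 = 13.220 min; τ₂ = 1130/44.1 = 25.624 min.
Solving the cascade with C₁(0)=C₂(0)=0 gives C₂(t) = C_in[1 − (τ₁ e^(−t/τ₁) − τ₂ e^(−t/τ₂))/(τ₁ − τ₂)].
At t = 57.6: e^(−t/τ₁) = 0.012816, e^(−t/τ₂) = 0.10562.
C₂ = 1.10·[1 − (13.220·0.012816 − 25.624·0.10562)/(-12.404)] = 1.10·0.79547 = 0.87502 mg/L.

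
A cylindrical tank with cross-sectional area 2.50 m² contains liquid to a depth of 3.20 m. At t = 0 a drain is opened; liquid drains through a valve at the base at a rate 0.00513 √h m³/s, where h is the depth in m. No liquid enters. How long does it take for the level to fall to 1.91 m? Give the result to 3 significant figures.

A dh/dt = −Q_out = −0.00513 √h.
Separate and integrate: 2(√h − √h₀) = −(0.00513/A) t.
t = 2A(√h₀ − √h)/0.00513 = 2·2.50·(√3.20 − √1.91)/0.00513
  = 5.0000 × (1.7889 − 1.3820) / 0.00513 = 396.52 s.

397 s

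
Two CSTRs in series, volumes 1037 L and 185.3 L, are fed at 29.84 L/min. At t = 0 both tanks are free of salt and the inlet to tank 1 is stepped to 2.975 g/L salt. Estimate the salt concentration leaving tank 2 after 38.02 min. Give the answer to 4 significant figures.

1.763 g/L

Species balance on tank i: dCᵢ/dt = (Cᵢ₋₁ − Cᵢ)/τᵢ with τᵢ = Vᵢ/Q.
τ₁ = 1037/29.84 = 34.7520 min; τ₂ = 185.3/29.84 = 6.20979 min.
Tank 1: C₁ = C_in(1 − e^(−t/τ₁)). Tank 2 (τ₁ ≠ τ₂): C₂ = C_in[1 − (τ₁ e^(−t/τ₁) − τ₂ e^(−t/τ₂))/(τ₁ − τ₂)].
At t = 38.02: e^(−t/τ₁) = 0.334862, e^(−t/τ₂) = 0.00219276.
C₂ = 2.975·[1 − (34.7520·0.334862 − 6.20979·0.00219276)/(28.5422)] = 2.975·0.592761 = 1.76346 g/L.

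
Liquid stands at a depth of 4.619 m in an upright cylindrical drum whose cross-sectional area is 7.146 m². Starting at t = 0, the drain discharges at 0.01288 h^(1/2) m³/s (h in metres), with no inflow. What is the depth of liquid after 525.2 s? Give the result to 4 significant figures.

With no inflow, A dh/dt = −0.01288 √h.
∫ h^(−1/2) dh = −(0.01288/A) ∫ dt, giving 2√h = 2√h₀ − (0.01288/A) t.
√h = √4.619 − 0.01288·525.2/(2·7.146) = 2.14919 − 0.473312 = 1.67587.
h = 1.67587² = 2.80855 m.

2.809 m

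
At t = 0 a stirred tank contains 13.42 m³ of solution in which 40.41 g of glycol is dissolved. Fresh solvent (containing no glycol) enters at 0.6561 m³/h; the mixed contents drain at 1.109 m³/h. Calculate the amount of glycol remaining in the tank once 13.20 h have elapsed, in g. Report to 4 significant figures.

9.538 g

Total volume: dV/dt = Q_in − Q_out = -0.452900 m³/h, so V(t) = 13.42 − 0.452900 t and V(13.20) = 7.44172 m³.
Solute balance: dm/dt = 0 − Q_out C = −Q_out m/V(t).
Separate: dm/m = −Q_out dt/V(t) ⇒ ln(m/m₀) = −(Q_out/(Q_in−Q_out)) ln(V/V₀).
m = m₀ (V₀/V)^(Q_out/(Q_in−Q_out)) = 40.41 × (13.42/7.44172)^(-2.44866) = 9.53755 g.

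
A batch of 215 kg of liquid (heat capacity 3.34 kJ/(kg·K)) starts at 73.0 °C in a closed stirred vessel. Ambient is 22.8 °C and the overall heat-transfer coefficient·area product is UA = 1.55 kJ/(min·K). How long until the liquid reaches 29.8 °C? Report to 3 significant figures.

M c_p dT/dt = −UA(T − T_amb).
τ = M c_p/UA = 463.29 min; T_ss = T_amb = 22.800 °C.
T(t) = T_ss + (T₀ − T_ss)e^(−t/τ); set T = 29.8:
t = −τ ln[(T − T_ss)/(T₀ − T_ss)] = −463.29 · ln(0.13944) = 912.73 min.

913 min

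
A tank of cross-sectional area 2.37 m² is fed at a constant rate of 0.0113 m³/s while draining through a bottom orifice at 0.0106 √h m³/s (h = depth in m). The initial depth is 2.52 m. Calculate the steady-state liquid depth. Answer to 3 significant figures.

Unsteady balance on liquid volume: A dh/dt = Q_in − 0.0106 √h. At steady state dh/dt = 0:
Q_in = 0.0106 √h_ss ⇒ √h_ss = 0.0113/0.0106 = 1.0660.
h_ss = 1.0660² = 1.1364 m. (Since h₀ = 2.52 m > h_ss, the level will fall toward this value.)

1.14 m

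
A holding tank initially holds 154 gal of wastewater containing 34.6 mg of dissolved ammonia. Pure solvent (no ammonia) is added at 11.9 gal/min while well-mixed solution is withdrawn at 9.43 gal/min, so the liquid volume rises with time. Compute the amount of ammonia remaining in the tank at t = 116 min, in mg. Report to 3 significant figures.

0.626 mg

Total volume: dV/dt = Q_in − Q_out = 2.4700 gal/min, so V(t) = 154 + 2.4700 t and V(116) = 440.52 gal.
Solute balance: dm/dt = 0 − Q_out C = −Q_out m/V(t).
dm/m = −Q_out dt/(V₀ + 2.4700 t); integrating gives ln(m/m₀) = −(Q_out/(Q_in−Q_out)) ln(V/V₀).
m = m₀ (V₀/V)^(Q_out/(Q_in−Q_out)) = 34.6 × (154/440.52)^(3.8178) = 0.62583 mg.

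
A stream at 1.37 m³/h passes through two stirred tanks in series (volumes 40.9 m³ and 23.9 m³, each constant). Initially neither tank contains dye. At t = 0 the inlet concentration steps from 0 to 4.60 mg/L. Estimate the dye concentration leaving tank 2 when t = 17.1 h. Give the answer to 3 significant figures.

Each tank obeys Vᵢ dCᵢ/dt = Q(Cᵢ₋₁ − Cᵢ), so τᵢ = Vᵢ/Q.
τ₁ = 40.9/1.37 = 29.854 h; τ₂ = 23.9/1.37 = 17.445 h.
Tank 1: C₁ = C_in(1 − e^(−t/τ₁)). Tank 2 (τ₁ ≠ τ₂): C₂ = C_in[1 − (τ₁ e^(−t/τ₁) − τ₂ e^(−t/τ₂))/(τ₁ − τ₂)].
At t = 17.1: e^(−t/τ₁) = 0.56395, e^(−t/τ₂) = 0.37523.
C₂ = 4.60·[1 − (29.854·0.56395 − 17.445·0.37523)/(12.409)] = 4.60·0.17073 = 0.78537 mg/L.

0.785 mg/L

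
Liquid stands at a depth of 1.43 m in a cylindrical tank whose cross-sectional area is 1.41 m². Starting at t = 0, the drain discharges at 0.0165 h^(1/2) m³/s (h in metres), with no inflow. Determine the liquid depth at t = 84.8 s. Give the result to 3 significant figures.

A dh/dt = −Q_out = −0.0165 √h.
Separate and integrate: 2(√h − √h₀) = −(0.0165/A) t.
√h = √1.43 − 0.0165·84.8/(2·1.41) = 1.1958 − 0.49617 = 0.69966.
h = 0.69966² = 0.48952 m.

0.490 m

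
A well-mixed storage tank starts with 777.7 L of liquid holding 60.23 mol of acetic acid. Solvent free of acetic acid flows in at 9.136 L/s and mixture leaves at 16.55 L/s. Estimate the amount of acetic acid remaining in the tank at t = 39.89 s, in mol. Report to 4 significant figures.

20.70 mol

Let m(t) be the amount of acetic acid. Volume: V(t) = V₀ + (Q_in − Q_out) t = 777.7 − 7.41400 t; V(39.89) = 481.956 L.
Species balance (pure solvent in): dm/dt = −Q_out · m/V(t).
Separate: dm/m = −Q_out dt/V(t) ⇒ ln(m/m₀) = −(Q_out/(Q_in−Q_out)) ln(V/V₀).
m = m₀ (V₀/V)^(Q_out/(Q_in−Q_out)) = 60.23 × (777.7/481.956)^(-2.23226) = 20.6984 mol.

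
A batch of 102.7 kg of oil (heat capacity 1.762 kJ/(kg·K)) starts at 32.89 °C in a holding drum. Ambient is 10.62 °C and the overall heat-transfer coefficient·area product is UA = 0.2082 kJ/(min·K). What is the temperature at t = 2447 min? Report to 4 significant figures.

11.95 °C

Lumped-capacitance energy balance: M c_p dT/dt = UA(T_amb − T).
dT/dt = (T_ss − T)/τ with T_ss = T_amb = 10.6200 °C, τ = M c_p/UA = 102.7·1.762/0.2082 = 869.152 min.
Integrating: T(t) = T_ss + (T₀ − T_ss) e^(−t/τ).
T(2447) = 10.6200 + (22.2700)·0.0598814 = 11.9536 °C.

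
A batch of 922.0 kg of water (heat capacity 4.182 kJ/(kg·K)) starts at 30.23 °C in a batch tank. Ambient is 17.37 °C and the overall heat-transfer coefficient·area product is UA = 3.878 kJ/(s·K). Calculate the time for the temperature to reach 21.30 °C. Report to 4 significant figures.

M c_p dT/dt = −UA(T − T_amb).
τ = M c_p/UA = 994.276 s; T_ss = T_amb = 17.3700 °C.
T(t) = T_ss + (T₀ − T_ss)e^(−t/τ); set T = 21.30:
t = −τ ln[(T − T_ss)/(T₀ − T_ss)] = −994.276 · ln(0.305599) = 1178.70 s.

1179 s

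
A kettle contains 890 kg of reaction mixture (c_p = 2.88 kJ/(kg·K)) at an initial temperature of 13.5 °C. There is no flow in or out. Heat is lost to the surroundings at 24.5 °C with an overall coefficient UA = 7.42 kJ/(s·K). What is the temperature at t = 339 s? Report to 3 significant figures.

20.4 °C

Energy balance: M c_p dT/dt = −UA(T − T_amb).
dT/dt = (T_ss − T)/τ with T_ss = T_amb = 24.500 °C, τ = M c_p/UA = 890·2.88/7.42 = 345.44 s.
Solution: T(t) = T_ss + (T₀ − T_ss) e^(−t/τ).
T(339) = 24.500 + (-11.000)·0.37481 = 20.377 °C.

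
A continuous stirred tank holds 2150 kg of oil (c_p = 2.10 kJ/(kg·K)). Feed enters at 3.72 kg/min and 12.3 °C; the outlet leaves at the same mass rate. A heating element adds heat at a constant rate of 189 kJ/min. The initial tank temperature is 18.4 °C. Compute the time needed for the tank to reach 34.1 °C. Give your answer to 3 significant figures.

1170 min

M c_p dT/dt = ṁ c_p (T_in − T) + Q̇.
τ = M/ṁ = 577.96 min; T_ss = T_in + Q̇/(ṁ c_p) = 36.494 °C.
T(t) = T_ss + (T₀ − T_ss) e^(−t/τ). Set T = 34.1:
e^(−t/τ) = (34.1 − 36.494)/(18.4 − 36.494) = 0.13229
t = −577.96 · ln(0.13229) = 1169.1 min.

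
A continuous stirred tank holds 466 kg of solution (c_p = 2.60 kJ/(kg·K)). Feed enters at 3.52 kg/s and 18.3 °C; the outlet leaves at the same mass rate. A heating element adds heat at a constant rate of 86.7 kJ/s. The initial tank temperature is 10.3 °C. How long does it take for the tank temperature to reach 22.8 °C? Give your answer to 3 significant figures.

166 s

M c_p dT/dt = ṁ c_p (T_in − T) + Q̇.
τ = M/ṁ = 132.39 s; T_ss = T_in + Q̇/(ṁ c_p) = 27.773 °C.
T(t) = T_ss + (T₀ − T_ss) e^(−t/τ). Set T = 22.8:
e^(−t/τ) = (22.8 − 27.773)/(10.3 − 27.773) = 0.28462
t = −132.39 · ln(0.28462) = 166.35 s.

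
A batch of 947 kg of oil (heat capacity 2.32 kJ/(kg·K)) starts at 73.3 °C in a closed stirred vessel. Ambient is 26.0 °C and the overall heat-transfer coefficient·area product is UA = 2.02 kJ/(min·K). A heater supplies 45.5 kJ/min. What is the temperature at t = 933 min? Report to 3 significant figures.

59.0 °C

Lumped-capacitance energy balance: M c_p dT/dt = UA(T_amb − T) + Q̇.
dT/dt = (T_ss − T)/τ with T_ss = T_amb + Q̇/UA = 26.0 + 45.5/2.02 = 48.525 °C, τ = M c_p/UA = 947·2.32/2.02 = 1087.6 min.
Solution: T(t) = T_ss + (T₀ − T_ss) e^(−t/τ).
T(933) = 48.525 + (24.775)·0.42409 = 59.032 °C.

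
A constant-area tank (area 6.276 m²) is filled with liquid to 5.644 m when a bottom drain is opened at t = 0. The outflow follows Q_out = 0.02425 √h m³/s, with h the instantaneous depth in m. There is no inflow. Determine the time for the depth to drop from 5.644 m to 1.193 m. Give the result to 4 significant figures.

A dh/dt = −Q_out = −0.02425 √h.
This is separable: 2 d(√h)/dt = −0.02425/A, so √h = √h₀ − (0.02425/(2A)) t.
t = 2A(√h₀ − √h)/0.02425 = 2·6.276·(√5.644 − √1.193)/0.02425
  = 12.5520 × (2.37571 − 1.09225) / 0.02425 = 664.332 s.

664.3 s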